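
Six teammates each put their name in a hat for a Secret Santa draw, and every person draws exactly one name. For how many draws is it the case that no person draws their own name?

Recurrence: !6 = 6·!5 + (-1)^6.
!6 = 6·44 + 1 = 265

265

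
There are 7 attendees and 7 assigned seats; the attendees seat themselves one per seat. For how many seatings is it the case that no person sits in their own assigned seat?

The number of derangements of 7 is !7 = Σ_{k=0}^{7} (-1)^k·7!/k!
= 7! - 7!/1! + 7!/2! - 7!/3! + 7!/4! - 7!/5! + 7!/6! - 7!/7!
= 5040 - 5040 + 2520 - 840 + 210 - 42 + 7 - 1
= 1854

1854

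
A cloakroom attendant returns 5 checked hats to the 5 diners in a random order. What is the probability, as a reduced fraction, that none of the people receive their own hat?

Favorable outcomes: !5 = 44.
Total outcomes: 5! = 120.
Probability = 44/120 = 11/30.

11/30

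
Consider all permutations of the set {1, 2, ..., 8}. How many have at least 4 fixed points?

771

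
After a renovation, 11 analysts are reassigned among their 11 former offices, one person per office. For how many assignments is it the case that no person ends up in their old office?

The subfactorial !11 = [11!/e] (nearest integer).
11! = 39916800, and 39916800/e ≈ 14684570.08, so !11 = 14684570.

14684570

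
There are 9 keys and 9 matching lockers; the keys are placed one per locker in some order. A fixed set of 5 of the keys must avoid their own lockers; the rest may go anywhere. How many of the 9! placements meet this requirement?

205056

Inclusion-exclusion on the 5 forbidden self-matches:
Σ_{j=0}^{5} (-1)^j C(5,j)(9-j)!
= C(5,0)·9! - C(5,1)·8! + C(5,2)·7! - C(5,3)·6! + C(5,4)·5! - C(5,5)·4!
= 362880 - 201600 + 50400 - 7200 + 600 - 24
= 205056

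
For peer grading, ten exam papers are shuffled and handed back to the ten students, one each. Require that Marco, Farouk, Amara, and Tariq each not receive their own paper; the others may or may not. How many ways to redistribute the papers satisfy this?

Inclusion-exclusion on the 4 forbidden self-matches:
Σ_{j=0}^{4} (-1)^j C(4,j)(10-j)!
= C(4,0)·10! - C(4,1)·9! + C(4,2)·8! - C(4,3)·7! + C(4,4)·6!
= 3628800 - 1451520 + 241920 - 20160 + 720
= 2399760

2399760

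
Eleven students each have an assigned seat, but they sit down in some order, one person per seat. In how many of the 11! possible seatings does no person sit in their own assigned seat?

14684570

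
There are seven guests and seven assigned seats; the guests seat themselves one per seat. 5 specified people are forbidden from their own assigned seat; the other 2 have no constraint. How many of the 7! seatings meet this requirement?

2428

Let A_j be the event that the j-th constrained one is fixed. By inclusion-exclusion over the 5 events:
Σ_{j=0}^{5} (-1)^j C(5,j)(7-j)!
= C(5,0)·7! - C(5,1)·6! + C(5,2)·5! - C(5,3)·4! + C(5,4)·3! - C(5,5)·2!
= 5040 - 3600 + 1200 - 240 + 30 - 2
= 2428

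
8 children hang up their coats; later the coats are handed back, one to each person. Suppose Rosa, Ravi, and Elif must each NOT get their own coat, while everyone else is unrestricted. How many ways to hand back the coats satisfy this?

Let A_j be the event that the j-th constrained one is fixed. By inclusion-exclusion over the 3 events:
Σ_{j=0}^{3} (-1)^j C(3,j)(8-j)!
= C(3,0)·8! - C(3,1)·7! + C(3,2)·6! - C(3,3)·5!
= 40320 - 15120 + 2160 - 120
= 27240

27240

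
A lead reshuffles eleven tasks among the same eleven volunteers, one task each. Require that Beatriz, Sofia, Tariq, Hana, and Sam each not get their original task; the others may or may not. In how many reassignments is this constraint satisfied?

25022880

Inclusion-exclusion on the 5 forbidden self-matches:
Σ_{j=0}^{5} (-1)^j C(5,j)(11-j)!
= C(5,0)·11! - C(5,1)·10! + C(5,2)·9! - C(5,3)·8! + C(5,4)·7! - C(5,5)·6!
= 39916800 - 18144000 + 3628800 - 403200 + 25200 - 720
= 25022880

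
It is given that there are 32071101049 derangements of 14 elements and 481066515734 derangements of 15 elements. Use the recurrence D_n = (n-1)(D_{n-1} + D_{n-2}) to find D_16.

7697064251745

D_16 = (16-1)·(D_15 + D_14) = 15·(481066515734 + 32071101049) = 15·513137616783 = 7697064251745.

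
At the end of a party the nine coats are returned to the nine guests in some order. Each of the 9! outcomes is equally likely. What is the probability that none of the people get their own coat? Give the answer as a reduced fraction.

Favorable outcomes: !9 = 133496.
Total outcomes: 9! = 362880.
Probability = 133496/362880 = 16687/45360.

16687/45360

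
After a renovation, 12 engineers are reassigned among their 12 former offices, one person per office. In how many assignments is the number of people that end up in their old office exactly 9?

440

Choose which 9 of the 12 are fixed: C(12,9) = 220.
The other 3 form a derangement: !3 = 2.
Total: 220 × 2 = 440.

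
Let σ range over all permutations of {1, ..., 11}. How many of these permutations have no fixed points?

14684570

By inclusion-exclusion, !11 = Σ (-1)^k · 11!/k! for k=0..11
= 11! - 11!/1! + 11!/2! - 11!/3! + 11!/4! - 11!/5! + 11!/6! - 11!/7! + 11!/8! - 11!/9! + 11!/10! - 11!/11!
= 39916800 - 39916800 + 19958400 - 6652800 + 1663200 - 332640 + 55440 - 7920 + 990 - 110 + 11 - 1
= 14684570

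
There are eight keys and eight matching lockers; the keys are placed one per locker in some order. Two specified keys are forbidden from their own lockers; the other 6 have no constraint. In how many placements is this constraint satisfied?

Inclusion-exclusion on the 2 forbidden self-matches:
Σ_{j=0}^{2} (-1)^j C(2,j)(8-j)!
= C(2,0)·8! - C(2,1)·7! + C(2,2)·6!
= 40320 - 10080 + 720
= 30960

30960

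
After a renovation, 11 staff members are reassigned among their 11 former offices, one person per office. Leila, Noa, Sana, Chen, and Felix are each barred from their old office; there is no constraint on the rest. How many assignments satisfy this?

25022880

Inclusion-exclusion on the 5 forbidden self-matches:
Σ_{j=0}^{5} (-1)^j C(5,j)(11-j)!
= C(5,0)·11! - C(5,1)·10! + C(5,2)·9! - C(5,3)·8! + C(5,4)·7! - C(5,5)·6!
= 39916800 - 18144000 + 3628800 - 403200 + 25200 - 720
= 25022880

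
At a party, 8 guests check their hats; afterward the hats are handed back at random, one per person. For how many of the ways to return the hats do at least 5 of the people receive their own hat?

141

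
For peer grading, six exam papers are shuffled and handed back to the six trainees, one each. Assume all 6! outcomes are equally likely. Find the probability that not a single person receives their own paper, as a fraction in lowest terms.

Favorable outcomes: !6 = 265.
Total outcomes: 6! = 720.
Probability = 265/720 = 53/144.

53/144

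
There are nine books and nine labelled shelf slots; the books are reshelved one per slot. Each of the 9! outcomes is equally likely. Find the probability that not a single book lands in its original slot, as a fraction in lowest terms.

16687/45360

Favorable outcomes: !9 = 133496.
Total outcomes: 9! = 362880.
Probability = 133496/362880 = 16687/45360.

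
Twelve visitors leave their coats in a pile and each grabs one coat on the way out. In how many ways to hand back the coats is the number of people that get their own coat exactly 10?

Pick the 10 fixed positions: C(12,10) = 66 ways.
The remaining 2 must be deranged: !2 = 1.
Total: 66 × 1 = 66.

66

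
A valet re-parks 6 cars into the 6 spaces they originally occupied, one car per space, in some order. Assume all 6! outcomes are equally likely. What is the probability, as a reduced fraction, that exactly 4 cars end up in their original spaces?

1/48

Favorable outcomes: C(6,4)·!2 = 15·1 = 15.
Total outcomes: 6! = 720.
Probability = 15/720 = 1/48.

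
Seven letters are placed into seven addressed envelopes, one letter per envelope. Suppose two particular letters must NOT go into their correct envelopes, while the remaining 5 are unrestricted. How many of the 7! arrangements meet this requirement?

3720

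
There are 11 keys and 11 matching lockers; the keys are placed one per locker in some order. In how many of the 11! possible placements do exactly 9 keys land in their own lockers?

Choose which 9 of the 11 are fixed: C(11,9) = 55.
The other 2 form a derangement: !2 = 1.
Total: 55 × 1 = 55.

55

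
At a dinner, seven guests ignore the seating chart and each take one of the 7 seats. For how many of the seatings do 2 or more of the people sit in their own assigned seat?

# with exactly i fixed is C(7,i)·!(7-i); sum over i=2..7:
  i=2: C(7,2)·!5 = 21·44 = 924
  i=3: C(7,3)·!4 = 35·9 = 315
  i=4: C(7,4)·!3 = 35·2 = 70
  i=5: C(7,5)·!2 = 21·1 = 21
  i=6: C(7,6)·!1 = 7·0 = 0
  i=7: C(7,7)·!0 = 1·1 = 1
Total = 1331.

1331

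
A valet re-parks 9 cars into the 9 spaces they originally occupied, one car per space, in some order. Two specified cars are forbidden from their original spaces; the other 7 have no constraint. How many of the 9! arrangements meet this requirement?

Inclusion-exclusion on the 2 forbidden self-matches:
Σ_{j=0}^{2} (-1)^j C(2,j)(9-j)!
= C(2,0)·9! - C(2,1)·8! + C(2,2)·7!
= 362880 - 80640 + 5040
= 287280

287280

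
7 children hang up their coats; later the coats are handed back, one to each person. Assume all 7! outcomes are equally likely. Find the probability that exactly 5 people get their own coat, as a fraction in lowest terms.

1/240

Favorable outcomes: C(7,5)·!2 = 21·1 = 21.
Total outcomes: 7! = 5040.
Probability = 21/5040 = 1/240.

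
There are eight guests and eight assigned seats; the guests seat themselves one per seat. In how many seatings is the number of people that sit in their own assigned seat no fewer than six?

29

Sum C(8,i)·!(8-i) for i = 6..8:
  i=6: C(8,6)·!2 = 28·1 = 28
  i=7: C(8,7)·!1 = 8·0 = 0
  i=8: C(8,8)·!0 = 1·1 = 1
Total = 29.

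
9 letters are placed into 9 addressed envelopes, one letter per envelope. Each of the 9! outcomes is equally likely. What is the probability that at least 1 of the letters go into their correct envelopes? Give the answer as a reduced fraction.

Favorable outcomes: Σ_{i≥1} C(9,i)·!(9-i) = 9·14833 + 36·1854 + 84·265 + 126·44 + 126·9 + 84·2 + 36·1 + 9·0 + 1·1 = 229384.
Total outcomes: 9! = 362880.
Probability = 229384/362880 = 28673/45360.

28673/45360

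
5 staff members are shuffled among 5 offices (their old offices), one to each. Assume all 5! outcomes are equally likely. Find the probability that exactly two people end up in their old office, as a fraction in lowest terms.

Favorable outcomes: C(5,2)·!3 = 10·2 = 20.
Total outcomes: 5! = 120.
Probability = 20/120 = 1/6.

1/6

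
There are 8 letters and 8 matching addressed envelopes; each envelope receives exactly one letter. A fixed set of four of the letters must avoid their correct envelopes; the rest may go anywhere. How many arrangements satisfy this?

24024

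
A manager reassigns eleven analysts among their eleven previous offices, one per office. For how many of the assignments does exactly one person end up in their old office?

Choose which one of the 11 is fixed: C(11,1) = 11.
The other 10 form a derangement: !10 = 1334961.
Total: 11 × 1334961 = 14684571.

14684571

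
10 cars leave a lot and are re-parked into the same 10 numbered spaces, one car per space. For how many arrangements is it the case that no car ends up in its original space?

1334961

By inclusion-exclusion, !10 = Σ (-1)^k · 10!/k! for k=0..10
= 10! - 10!/1! + 10!/2! - 10!/3! + 10!/4! - 10!/5! + 10!/6! - 10!/7! + 10!/8! - 10!/9! + 10!/10!
= 3628800 - 3628800 + 1814400 - 604800 + 151200 - 30240 + 5040 - 720 + 90 - 10 + 1
= 1334961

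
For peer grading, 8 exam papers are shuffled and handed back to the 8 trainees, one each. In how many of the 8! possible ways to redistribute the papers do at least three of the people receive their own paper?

Sum C(8,i)·!(8-i) for i = 3..8:
  i=3: C(8,3)·!5 = 56·44 = 2464
  i=4: C(8,4)·!4 = 70·9 = 630
  i=5: C(8,5)·!3 = 56·2 = 112
  i=6: C(8,6)·!2 = 28·1 = 28
  i=7: C(8,7)·!1 = 8·0 = 0
  i=8: C(8,8)·!0 = 1·1 = 1
Total = 3235.

3235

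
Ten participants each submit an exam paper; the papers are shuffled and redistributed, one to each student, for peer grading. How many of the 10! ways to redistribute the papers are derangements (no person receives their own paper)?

1334961

The number of derangements of 10 is !10 = Σ_{k=0}^{10} (-1)^k·10!/k!
= 10! - 10!/1! + 10!/2! - 10!/3! + 10!/4! - 10!/5! + 10!/6! - 10!/7! + 10!/8! - 10!/9! + 10!/10!
= 3628800 - 3628800 + 1814400 - 604800 + 151200 - 30240 + 5040 - 720 + 90 - 10 + 1
= 1334961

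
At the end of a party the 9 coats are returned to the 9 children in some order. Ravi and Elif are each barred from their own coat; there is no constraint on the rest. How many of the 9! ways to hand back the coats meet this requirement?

287280

Inclusion-exclusion on the 2 forbidden self-matches:
Σ_{j=0}^{2} (-1)^j C(2,j)(9-j)!
= C(2,0)·9! - C(2,1)·8! + C(2,2)·7!
= 362880 - 80640 + 5040
= 287280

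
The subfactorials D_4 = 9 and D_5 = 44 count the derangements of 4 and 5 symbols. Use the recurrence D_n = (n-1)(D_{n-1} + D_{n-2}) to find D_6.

265

D_6 = (6-1)·(D_5 + D_4) = 5·(44 + 9) = 5·53 = 265.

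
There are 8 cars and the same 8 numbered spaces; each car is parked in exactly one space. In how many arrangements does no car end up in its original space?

!8 = 8! · Σ_{k=0}^{8} (-1)^k/k!
= 8! - 8!/1! + 8!/2! - 8!/3! + 8!/4! - 8!/5! + 8!/6! - 8!/7! + 8!/8!
= 40320 - 40320 + 20160 - 6720 + 1680 - 336 + 56 - 8 + 1
= 14833

14833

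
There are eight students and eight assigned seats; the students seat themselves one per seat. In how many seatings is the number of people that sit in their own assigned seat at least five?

# with exactly i fixed is C(8,i)·!(8-i); sum over i=5..8:
  i=5: C(8,5)·!3 = 56·2 = 112
  i=6: C(8,6)·!2 = 28·1 = 28
  i=7: C(8,7)·!1 = 8·0 = 0
  i=8: C(8,8)·!0 = 1·1 = 1
Total = 141.

141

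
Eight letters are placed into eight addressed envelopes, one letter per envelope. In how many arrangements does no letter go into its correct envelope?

14833

!8 is the nearest integer to 8!/e.
8! = 40320, and 40320/e ≈ 14832.90, so !8 = 14833.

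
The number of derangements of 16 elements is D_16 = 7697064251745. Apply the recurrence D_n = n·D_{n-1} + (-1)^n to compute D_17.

D_17 = 17·7697064251745 - 1 = 130850092279664.

130850092279664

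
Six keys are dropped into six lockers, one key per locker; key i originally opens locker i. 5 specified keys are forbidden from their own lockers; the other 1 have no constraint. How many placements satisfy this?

Inclusion-exclusion on the 5 forbidden self-matches:
Σ_{j=0}^{5} (-1)^j C(5,j)(6-j)!
= C(5,0)·6! - C(5,1)·5! + C(5,2)·4! - C(5,3)·3! + C(5,4)·2! - C(5,5)·1!
= 720 - 600 + 240 - 60 + 10 - 1
= 309

309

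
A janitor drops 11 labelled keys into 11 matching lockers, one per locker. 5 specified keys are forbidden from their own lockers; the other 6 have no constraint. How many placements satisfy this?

25022880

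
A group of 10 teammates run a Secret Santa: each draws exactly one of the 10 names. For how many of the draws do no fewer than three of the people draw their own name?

# with exactly i fixed is C(10,i)·!(10-i); sum over i=3..10:
  i=3: C(10,3)·!7 = 120·1854 = 222480
  i=4: C(10,4)·!6 = 210·265 = 55650
  i=5: C(10,5)·!5 = 252·44 = 11088
  i=6: C(10,6)·!4 = 210·9 = 1890
  i=7: C(10,7)·!3 = 120·2 = 240
  i=8: C(10,8)·!2 = 45·1 = 45
  i=9: C(10,9)·!1 = 10·0 = 0
  i=10: C(10,10)·!0 = 1·1 = 1
Total = 291394.

291394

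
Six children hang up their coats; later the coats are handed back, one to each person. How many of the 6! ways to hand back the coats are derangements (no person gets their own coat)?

265

The subfactorial !6 = [6!/e] (nearest integer).
6! = 720, and 720/e ≈ 264.87, so !6 = 265.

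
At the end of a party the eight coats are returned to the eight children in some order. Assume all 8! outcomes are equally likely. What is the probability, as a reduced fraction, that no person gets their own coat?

Favorable outcomes: !8 = 14833.
Total outcomes: 8! = 40320.
Probability = 14833/40320 = 2119/5760.

2119/5760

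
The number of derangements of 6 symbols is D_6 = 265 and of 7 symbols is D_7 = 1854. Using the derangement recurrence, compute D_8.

14833

D_8 = (8-1)·(D_7 + D_6) = 7·(1854 + 265) = 7·2119 = 14833.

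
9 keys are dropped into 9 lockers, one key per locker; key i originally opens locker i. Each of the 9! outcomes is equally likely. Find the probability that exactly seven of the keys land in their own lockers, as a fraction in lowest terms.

1/10080

Favorable outcomes: C(9,7)·!2 = 36·1 = 36.
Total outcomes: 9! = 362880.
Probability = 36/362880 = 1/10080.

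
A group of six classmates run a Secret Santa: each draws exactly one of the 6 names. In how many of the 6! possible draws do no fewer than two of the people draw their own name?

191

Sum C(6,i)·!(6-i) for i = 2..6:
  i=2: C(6,2)·!4 = 15·9 = 135
  i=3: C(6,3)·!3 = 20·2 = 40
  i=4: C(6,4)·!2 = 15·1 = 15
  i=5: C(6,5)·!1 = 6·0 = 0
  i=6: C(6,6)·!0 = 1·1 = 1
Total = 191.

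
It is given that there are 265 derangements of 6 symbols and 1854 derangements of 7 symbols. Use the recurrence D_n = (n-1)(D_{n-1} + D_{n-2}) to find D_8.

14833

D_8 = (8-1)·(D_7 + D_6) = 7·(1854 + 265) = 7·2119 = 14833.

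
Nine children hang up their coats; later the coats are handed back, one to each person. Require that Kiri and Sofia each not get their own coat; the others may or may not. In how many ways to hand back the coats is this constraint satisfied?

Let A_j be the event that the j-th constrained one is fixed. By inclusion-exclusion over the 2 events:
Σ_{j=0}^{2} (-1)^j C(2,j)(9-j)!
= C(2,0)·9! - C(2,1)·8! + C(2,2)·7!
= 362880 - 80640 + 5040
= 287280

287280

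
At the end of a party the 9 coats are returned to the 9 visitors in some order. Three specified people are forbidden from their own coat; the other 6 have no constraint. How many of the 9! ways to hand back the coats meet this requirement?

256320

Let A_j be the event that the j-th constrained one is fixed. By inclusion-exclusion over the 3 events:
Σ_{j=0}^{3} (-1)^j C(3,j)(9-j)!
= C(3,0)·9! - C(3,1)·8! + C(3,2)·7! - C(3,3)·6!
= 362880 - 120960 + 15120 - 720
= 256320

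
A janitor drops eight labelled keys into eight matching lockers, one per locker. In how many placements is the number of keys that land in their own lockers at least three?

3235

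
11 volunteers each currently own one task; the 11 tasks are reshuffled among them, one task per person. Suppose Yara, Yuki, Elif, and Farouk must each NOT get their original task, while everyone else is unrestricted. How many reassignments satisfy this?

Let A_j be the event that the j-th constrained one is fixed. By inclusion-exclusion over the 4 events:
Σ_{j=0}^{4} (-1)^j C(4,j)(11-j)!
= C(4,0)·11! - C(4,1)·10! + C(4,2)·9! - C(4,3)·8! + C(4,4)·7!
= 39916800 - 14515200 + 2177280 - 161280 + 5040
= 27422640

27422640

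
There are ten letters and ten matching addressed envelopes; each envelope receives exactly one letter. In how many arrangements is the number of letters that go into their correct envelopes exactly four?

55650

Pick the 4 fixed positions: C(10,4) = 210 ways.
The remaining 6 must be deranged: !6 = 265.
Total: 210 × 265 = 55650.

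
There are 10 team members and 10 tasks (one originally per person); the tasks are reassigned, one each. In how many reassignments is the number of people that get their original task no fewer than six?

Sum C(10,i)·!(10-i) for i = 6..10:
  i=6: C(10,6)·!4 = 210·9 = 1890
  i=7: C(10,7)·!3 = 120·2 = 240
  i=8: C(10,8)·!2 = 45·1 = 45
  i=9: C(10,9)·!1 = 10·0 = 0
  i=10: C(10,10)·!0 = 1·1 = 1
Total = 2176.

2176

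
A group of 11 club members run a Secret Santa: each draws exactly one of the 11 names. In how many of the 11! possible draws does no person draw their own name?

14684570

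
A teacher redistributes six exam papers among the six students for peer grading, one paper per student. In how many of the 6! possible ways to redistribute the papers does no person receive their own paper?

265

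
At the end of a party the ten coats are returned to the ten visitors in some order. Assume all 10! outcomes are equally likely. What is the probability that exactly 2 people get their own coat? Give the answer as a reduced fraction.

Favorable outcomes: C(10,2)·!8 = 45·14833 = 667485.
Total outcomes: 10! = 3628800.
Probability = 667485/3628800 = 2119/11520.

2119/11520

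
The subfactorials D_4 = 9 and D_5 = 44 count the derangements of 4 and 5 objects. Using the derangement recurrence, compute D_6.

D_6 = (6-1)·(D_5 + D_4) = 5·(44 + 9) = 5·53 = 265.

265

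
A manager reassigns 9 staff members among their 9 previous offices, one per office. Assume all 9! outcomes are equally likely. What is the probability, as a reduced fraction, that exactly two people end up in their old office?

Favorable outcomes: C(9,2)·!7 = 36·1854 = 66744.
Total outcomes: 9! = 362880.
Probability = 66744/362880 = 103/560.

103/560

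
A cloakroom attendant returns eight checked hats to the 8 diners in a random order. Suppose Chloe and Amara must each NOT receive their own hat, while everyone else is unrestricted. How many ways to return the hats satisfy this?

30960

Let A_j be the event that the j-th constrained one is fixed. By inclusion-exclusion over the 2 events:
Σ_{j=0}^{2} (-1)^j C(2,j)(8-j)!
= C(2,0)·8! - C(2,1)·7! + C(2,2)·6!
= 40320 - 10080 + 720
= 30960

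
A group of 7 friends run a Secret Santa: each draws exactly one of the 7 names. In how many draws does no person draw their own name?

!7 is the nearest integer to 7!/e.
7! = 5040, and 5040/e ≈ 1854.11, so !7 = 1854.

1854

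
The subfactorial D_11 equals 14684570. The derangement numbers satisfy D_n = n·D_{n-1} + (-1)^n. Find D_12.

176214841

D_12 = 12·14684570 + 1 = 176214841.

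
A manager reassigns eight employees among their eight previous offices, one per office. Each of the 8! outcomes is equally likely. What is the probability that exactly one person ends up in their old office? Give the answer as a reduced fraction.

Favorable outcomes: C(8,1)·!7 = 8·1854 = 14832.
Total outcomes: 8! = 40320.
Probability = 14832/40320 = 103/280.

103/280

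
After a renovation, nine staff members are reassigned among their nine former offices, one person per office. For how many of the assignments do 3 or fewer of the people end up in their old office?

355997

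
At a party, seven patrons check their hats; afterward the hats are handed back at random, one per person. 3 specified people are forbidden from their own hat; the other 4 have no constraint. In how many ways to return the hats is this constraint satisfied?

3216

Let A_j be the event that the j-th constrained one is fixed. By inclusion-exclusion over the 3 events:
Σ_{j=0}^{3} (-1)^j C(3,j)(7-j)!
= C(3,0)·7! - C(3,1)·6! + C(3,2)·5! - C(3,3)·4!
= 5040 - 2160 + 360 - 24
= 3216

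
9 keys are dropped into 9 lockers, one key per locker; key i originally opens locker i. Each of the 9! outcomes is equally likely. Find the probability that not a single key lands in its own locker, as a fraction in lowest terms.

16687/45360

Favorable outcomes: !9 = 133496.
Total outcomes: 9! = 362880.
Probability = 133496/362880 = 16687/45360.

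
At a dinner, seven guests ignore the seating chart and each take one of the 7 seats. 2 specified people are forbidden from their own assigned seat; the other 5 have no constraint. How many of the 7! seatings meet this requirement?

3720

Inclusion-exclusion on the 2 forbidden self-matches:
Σ_{j=0}^{2} (-1)^j C(2,j)(7-j)!
= C(2,0)·7! - C(2,1)·6! + C(2,2)·5!
= 5040 - 1440 + 120
= 3720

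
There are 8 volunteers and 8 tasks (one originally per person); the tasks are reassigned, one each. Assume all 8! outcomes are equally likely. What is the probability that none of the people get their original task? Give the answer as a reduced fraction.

Favorable outcomes: !8 = 14833.
Total outcomes: 8! = 40320.
Probability = 14833/40320 = 2119/5760.

2119/5760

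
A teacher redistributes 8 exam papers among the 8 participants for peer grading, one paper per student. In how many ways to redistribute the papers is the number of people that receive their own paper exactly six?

28

Choose which 6 of the 8 are fixed: C(8,6) = 28.
The remaining 2 must be deranged: !2 = 1.
Total: 28 × 1 = 28.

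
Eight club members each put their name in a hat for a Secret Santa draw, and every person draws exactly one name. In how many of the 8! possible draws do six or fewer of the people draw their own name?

40319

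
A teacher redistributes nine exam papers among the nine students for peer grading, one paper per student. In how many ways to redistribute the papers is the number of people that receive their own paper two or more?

95887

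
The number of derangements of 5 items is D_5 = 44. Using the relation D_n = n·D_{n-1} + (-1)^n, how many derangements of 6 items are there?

265

D_6 = 6·44 + 1 = 265.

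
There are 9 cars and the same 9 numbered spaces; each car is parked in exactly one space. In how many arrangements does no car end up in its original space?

133496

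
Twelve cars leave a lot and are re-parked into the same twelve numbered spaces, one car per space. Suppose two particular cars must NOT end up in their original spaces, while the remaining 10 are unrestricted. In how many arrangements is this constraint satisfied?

Inclusion-exclusion on the 2 forbidden self-matches:
Σ_{j=0}^{2} (-1)^j C(2,j)(12-j)!
= C(2,0)·12! - C(2,1)·11! + C(2,2)·10!
= 479001600 - 79833600 + 3628800
= 402796800

402796800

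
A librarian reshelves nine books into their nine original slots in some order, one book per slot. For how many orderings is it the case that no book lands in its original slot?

!9 is the nearest integer to 9!/e.
9! = 362880, and 362880/e ≈ 133496.09, so !9 = 133496.

133496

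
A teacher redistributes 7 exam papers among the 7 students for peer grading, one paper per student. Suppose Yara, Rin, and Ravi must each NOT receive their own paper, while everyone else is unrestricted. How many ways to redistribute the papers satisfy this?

3216

Inclusion-exclusion on the 3 forbidden self-matches:
Σ_{j=0}^{3} (-1)^j C(3,j)(7-j)!
= C(3,0)·7! - C(3,1)·6! + C(3,2)·5! - C(3,3)·4!
= 5040 - 2160 + 360 - 24
= 3216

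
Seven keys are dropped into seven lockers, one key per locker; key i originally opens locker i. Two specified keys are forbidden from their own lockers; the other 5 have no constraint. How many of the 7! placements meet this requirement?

3720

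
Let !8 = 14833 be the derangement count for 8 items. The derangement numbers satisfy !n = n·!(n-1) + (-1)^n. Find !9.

133496

!9 = 9·14833 - 1 = 133496.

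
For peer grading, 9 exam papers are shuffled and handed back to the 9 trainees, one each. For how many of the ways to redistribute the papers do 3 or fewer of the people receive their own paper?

355997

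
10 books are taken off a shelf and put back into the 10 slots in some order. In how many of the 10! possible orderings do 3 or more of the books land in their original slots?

291394

# with exactly i fixed is C(10,i)·!(10-i); sum over i=3..10:
  i=3: C(10,3)·!7 = 120·1854 = 222480
  i=4: C(10,4)·!6 = 210·265 = 55650
  i=5: C(10,5)·!5 = 252·44 = 11088
  i=6: C(10,6)·!4 = 210·9 = 1890
  i=7: C(10,7)·!3 = 120·2 = 240
  i=8: C(10,8)·!2 = 45·1 = 45
  i=9: C(10,9)·!1 = 10·0 = 0
  i=10: C(10,10)·!0 = 1·1 = 1
Total = 291394.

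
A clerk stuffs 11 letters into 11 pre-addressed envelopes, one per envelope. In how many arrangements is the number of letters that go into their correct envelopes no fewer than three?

Sum C(11,i)·!(11-i) for i = 3..11:
  i=3: C(11,3)·!8 = 165·14833 = 2447445
  i=4: C(11,4)·!7 = 330·1854 = 611820
  i=5: C(11,5)·!6 = 462·265 = 122430
  i=6: C(11,6)·!5 = 462·44 = 20328
  i=7: C(11,7)·!4 = 330·9 = 2970
  i=8: C(11,8)·!3 = 165·2 = 330
  i=9: C(11,9)·!2 = 55·1 = 55
  i=10: C(11,10)·!1 = 11·0 = 0
  i=11: C(11,11)·!0 = 1·1 = 1
Total = 3205379.

3205379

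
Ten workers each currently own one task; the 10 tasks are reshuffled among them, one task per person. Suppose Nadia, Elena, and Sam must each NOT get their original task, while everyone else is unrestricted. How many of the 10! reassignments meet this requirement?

Inclusion-exclusion on the 3 forbidden self-matches:
Σ_{j=0}^{3} (-1)^j C(3,j)(10-j)!
= C(3,0)·10! - C(3,1)·9! + C(3,2)·8! - C(3,3)·7!
= 3628800 - 1088640 + 120960 - 5040
= 2656080

2656080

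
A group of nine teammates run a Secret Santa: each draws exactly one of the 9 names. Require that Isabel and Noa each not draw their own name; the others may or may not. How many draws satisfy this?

287280

Let A_j be the event that the j-th constrained one is fixed. By inclusion-exclusion over the 2 events:
Σ_{j=0}^{2} (-1)^j C(2,j)(9-j)!
= C(2,0)·9! - C(2,1)·8! + C(2,2)·7!
= 362880 - 80640 + 5040
= 287280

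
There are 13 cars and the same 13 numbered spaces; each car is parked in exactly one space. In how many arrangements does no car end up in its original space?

Use !n = (n-1)(!(n-1) + !(n-2)).
!13 = 12·(176214841 + 14684570) = 12·190899411 = 2290792932

2290792932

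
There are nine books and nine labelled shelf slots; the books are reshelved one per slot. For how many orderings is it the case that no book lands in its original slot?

!9 is the nearest integer to 9!/e.
9! = 362880, and 362880/e ≈ 133496.09, so !9 = 133496.

133496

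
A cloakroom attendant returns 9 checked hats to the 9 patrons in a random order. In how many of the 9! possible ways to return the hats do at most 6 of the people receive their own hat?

# with exactly i fixed is C(9,i)·!(9-i); sum over i=0..6:
  i=0: C(9,0)·!9 = 1·133496 = 133496
  i=1: C(9,1)·!8 = 9·14833 = 133497
  i=2: C(9,2)·!7 = 36·1854 = 66744
  i=3: C(9,3)·!6 = 84·265 = 22260
  i=4: C(9,4)·!5 = 126·44 = 5544
  i=5: C(9,5)·!4 = 126·9 = 1134
  i=6: C(9,6)·!3 = 84·2 = 168
Total = 362843.

362843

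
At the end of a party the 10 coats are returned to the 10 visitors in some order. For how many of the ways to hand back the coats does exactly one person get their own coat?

1334960

Choose which one of the 10 is fixed: C(10,1) = 10.
The remaining 9 must be deranged: !9 = 133496.
Total: 10 × 133496 = 1334960.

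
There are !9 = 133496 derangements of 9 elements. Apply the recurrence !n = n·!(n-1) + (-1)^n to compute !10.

1334961

!10 = 10·133496 + 1 = 1334961.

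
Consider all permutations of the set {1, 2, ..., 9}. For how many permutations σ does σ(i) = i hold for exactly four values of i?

5544

Choose which 4 of the 9 are fixed: C(9,4) = 126.
The other 5 form a derangement: !5 = 44.
Total: 126 × 44 = 5544.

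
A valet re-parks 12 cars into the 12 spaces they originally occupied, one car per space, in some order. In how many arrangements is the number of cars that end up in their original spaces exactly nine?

440

Pick the 9 fixed positions: C(12,9) = 220 ways.
The remaining 3 must be deranged: !3 = 2.
Total: 220 × 2 = 440.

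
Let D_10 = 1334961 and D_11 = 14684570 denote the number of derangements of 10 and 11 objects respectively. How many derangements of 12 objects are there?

176214841

D_12 = (12-1)·(D_11 + D_10) = 11·(14684570 + 1334961) = 11·16019531 = 176214841.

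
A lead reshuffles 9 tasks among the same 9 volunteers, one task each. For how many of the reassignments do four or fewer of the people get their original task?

# with exactly i fixed is C(9,i)·!(9-i); sum over i=0..4:
  i=0: C(9,0)·!9 = 1·133496 = 133496
  i=1: C(9,1)·!8 = 9·14833 = 133497
  i=2: C(9,2)·!7 = 36·1854 = 66744
  i=3: C(9,3)·!6 = 84·265 = 22260
  i=4: C(9,4)·!5 = 126·44 = 5544
Total = 361541.

361541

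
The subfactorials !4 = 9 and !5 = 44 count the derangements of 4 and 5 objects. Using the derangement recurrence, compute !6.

!6 = (6-1)·(!5 + !4) = 5·(44 + 9) = 5·53 = 265.

265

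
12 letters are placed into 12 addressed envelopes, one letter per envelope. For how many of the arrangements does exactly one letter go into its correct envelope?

Choose which one of the 12 is fixed: C(12,1) = 12.
The other 11 form a derangement: !11 = 14684570.
Total: 12 × 14684570 = 176214840.

176214840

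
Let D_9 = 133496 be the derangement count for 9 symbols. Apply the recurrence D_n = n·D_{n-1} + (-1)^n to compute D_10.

D_10 = 10·133496 + 1 = 1334961.

1334961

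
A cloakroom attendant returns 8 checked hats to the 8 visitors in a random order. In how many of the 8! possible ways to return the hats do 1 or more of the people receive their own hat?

Sum C(8,i)·!(8-i) for i = 1..8:
  i=1: C(8,1)·!7 = 8·1854 = 14832
  i=2: C(8,2)·!6 = 28·265 = 7420
  i=3: C(8,3)·!5 = 56·44 = 2464
  i=4: C(8,4)·!4 = 70·9 = 630
  i=5: C(8,5)·!3 = 56·2 = 112
  i=6: C(8,6)·!2 = 28·1 = 28
  i=7: C(8,7)·!1 = 8·0 = 0
  i=8: C(8,8)·!0 = 1·1 = 1
Total = 25487.

25487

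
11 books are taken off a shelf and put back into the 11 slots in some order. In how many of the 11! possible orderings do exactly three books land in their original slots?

2447445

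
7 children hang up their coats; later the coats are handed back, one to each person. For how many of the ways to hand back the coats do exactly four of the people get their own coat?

70

Choose which 4 of the 7 are fixed: C(7,4) = 35.
The other 3 form a derangement: !3 = 2.
Total: 35 × 2 = 70.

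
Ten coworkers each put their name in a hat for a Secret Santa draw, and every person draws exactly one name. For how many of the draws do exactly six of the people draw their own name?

1890

Pick the 6 fixed positions: C(10,6) = 210 ways.
The other 4 form a derangement: !4 = 9.
Total: 210 × 9 = 1890.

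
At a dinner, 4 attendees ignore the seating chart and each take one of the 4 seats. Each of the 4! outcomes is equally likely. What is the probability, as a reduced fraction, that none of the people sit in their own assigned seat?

Favorable outcomes: !4 = 9.
Total outcomes: 4! = 24.
Probability = 9/24 = 3/8.

3/8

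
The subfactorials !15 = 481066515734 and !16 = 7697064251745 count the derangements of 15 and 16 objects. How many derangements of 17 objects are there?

130850092279664

!17 = (17-1)·(!16 + !15) = 16·(7697064251745 + 481066515734) = 16·8178130767479 = 130850092279664.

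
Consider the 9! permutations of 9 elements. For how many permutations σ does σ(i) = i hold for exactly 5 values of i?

Pick the 5 fixed positions: C(9,5) = 126 ways.
The remaining 4 must be deranged: !4 = 9.
Total: 126 × 9 = 1134.

1134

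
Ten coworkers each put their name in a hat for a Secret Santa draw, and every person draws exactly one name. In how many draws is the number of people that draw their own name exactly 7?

240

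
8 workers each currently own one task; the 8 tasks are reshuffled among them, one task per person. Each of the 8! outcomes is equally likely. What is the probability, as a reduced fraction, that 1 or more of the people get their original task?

Favorable outcomes: Σ_{i≥1} C(8,i)·!(8-i) = 8·1854 + 28·265 + 56·44 + 70·9 + 56·2 + 28·1 + 8·0 + 1·1 = 25487.
Total outcomes: 8! = 40320.
Probability = 25487/40320 = 3641/5760.

3641/5760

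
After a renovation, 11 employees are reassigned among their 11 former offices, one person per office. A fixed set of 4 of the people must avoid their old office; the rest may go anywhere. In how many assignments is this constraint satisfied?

27422640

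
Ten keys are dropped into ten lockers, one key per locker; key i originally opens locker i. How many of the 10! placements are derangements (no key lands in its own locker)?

!10 = 10! · Σ_{k=0}^{10} (-1)^k/k!
= 10! - 10!/1! + 10!/2! - 10!/3! + 10!/4! - 10!/5! + 10!/6! - 10!/7! + 10!/8! - 10!/9! + 10!/10!
= 3628800 - 3628800 + 1814400 - 604800 + 151200 - 30240 + 5040 - 720 + 90 - 10 + 1
= 1334961

1334961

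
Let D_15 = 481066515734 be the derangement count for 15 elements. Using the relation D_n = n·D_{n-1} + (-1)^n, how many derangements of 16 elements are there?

7697064251745

D_16 = 16·481066515734 + 1 = 7697064251745.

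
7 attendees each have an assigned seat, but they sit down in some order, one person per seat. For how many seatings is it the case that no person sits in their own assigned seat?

1854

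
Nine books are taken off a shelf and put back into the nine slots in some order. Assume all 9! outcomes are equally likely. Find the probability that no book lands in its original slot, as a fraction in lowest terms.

16687/45360

Favorable outcomes: !9 = 133496.
Total outcomes: 9! = 362880.
Probability = 133496/362880 = 16687/45360.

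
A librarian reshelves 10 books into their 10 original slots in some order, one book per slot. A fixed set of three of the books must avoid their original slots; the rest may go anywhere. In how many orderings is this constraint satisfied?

Inclusion-exclusion on the 3 forbidden self-matches:
Σ_{j=0}^{3} (-1)^j C(3,j)(10-j)!
= C(3,0)·10! - C(3,1)·9! + C(3,2)·8! - C(3,3)·7!
= 3628800 - 1088640 + 120960 - 5040
= 2656080

2656080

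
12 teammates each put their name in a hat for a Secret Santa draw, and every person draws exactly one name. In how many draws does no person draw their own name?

Recurrence: !12 = 11·(!11 + !10).
!12 = 11·(14684570 + 1334961) = 11·16019531 = 176214841

176214841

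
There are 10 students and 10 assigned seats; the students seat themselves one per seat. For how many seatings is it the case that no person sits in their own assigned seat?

Use !n = (n-1)(!(n-1) + !(n-2)).
!10 = 9·(133496 + 14833) = 9·148329 = 1334961

1334961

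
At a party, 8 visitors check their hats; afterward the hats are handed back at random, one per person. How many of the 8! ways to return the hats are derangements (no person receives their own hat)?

Recurrence: !8 = 7·(!7 + !6).
!8 = 7·(1854 + 265) = 7·2119 = 14833

14833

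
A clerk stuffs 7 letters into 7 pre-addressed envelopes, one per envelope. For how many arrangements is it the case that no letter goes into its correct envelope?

1854

Recurrence: !7 = 7·!6 + (-1)^7.
!7 = 7·265 - 1 = 1854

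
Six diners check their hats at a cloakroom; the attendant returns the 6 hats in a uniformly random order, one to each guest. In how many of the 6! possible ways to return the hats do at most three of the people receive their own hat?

# with exactly i fixed is C(6,i)·!(6-i); sum over i=0..3:
  i=0: C(6,0)·!6 = 1·265 = 265
  i=1: C(6,1)·!5 = 6·44 = 264
  i=2: C(6,2)·!4 = 15·9 = 135
  i=3: C(6,3)·!3 = 20·2 = 40
Total = 704.

704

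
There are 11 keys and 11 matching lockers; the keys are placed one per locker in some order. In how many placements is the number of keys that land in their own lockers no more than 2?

# with exactly i fixed is C(11,i)·!(11-i); sum over i=0..2:
  i=0: C(11,0)·!11 = 1·14684570 = 14684570
  i=1: C(11,1)·!10 = 11·1334961 = 14684571
  i=2: C(11,2)·!9 = 55·133496 = 7342280
Total = 36711421.

36711421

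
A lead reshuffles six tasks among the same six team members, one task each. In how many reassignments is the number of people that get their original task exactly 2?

Pick the 2 fixed positions: C(6,2) = 15 ways.
The other 4 form a derangement: !4 = 9.
Total: 15 × 9 = 135.

135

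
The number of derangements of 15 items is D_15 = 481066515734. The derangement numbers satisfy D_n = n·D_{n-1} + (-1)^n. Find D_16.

D_16 = 16·481066515734 + 1 = 7697064251745.

7697064251745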